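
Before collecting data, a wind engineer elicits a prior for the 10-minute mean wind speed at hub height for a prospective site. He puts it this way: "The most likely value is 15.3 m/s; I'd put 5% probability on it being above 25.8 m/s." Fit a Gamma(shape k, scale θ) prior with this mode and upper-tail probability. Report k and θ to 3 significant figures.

k ≈ 11.2, θ ≈ 1.5

Gamma(k,θ) with k>1 has mode (k−1)θ, so θ = 15.3/(k−1).
Need P(X < 25.8) = 0.95 with θ tied to k this way. Start at k = 2, θ = 15.3: P(X<25.8) ≈ 0.502.
Too low — raise k to concentrate. Iterating converges to k ≈ 11.2.
Then θ = 15.3/(11.2−1) ≈ 1.5.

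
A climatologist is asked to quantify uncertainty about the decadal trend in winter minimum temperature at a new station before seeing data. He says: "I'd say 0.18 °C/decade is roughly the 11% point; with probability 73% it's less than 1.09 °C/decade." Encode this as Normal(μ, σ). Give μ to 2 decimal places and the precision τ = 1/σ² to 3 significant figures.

μ = 0.79, τ = 4.09

For Normal(μ,σ), the p-quantile is μ + z_p·σ. Here z_{0.11} = -1.227, z_{0.73} = 0.6128.
So 0.18 = μ − 1.227σ and 1.09 = μ + 0.6128σ.
Subtracting: σ = (1.09 − 0.18)/(0.6128 − (-1.227)) = 0.49.
Then μ = 0.18 − (-1.227)·0.49 = 0.79.
Precision τ = 1/σ² = 1/0.4947² = 4.09.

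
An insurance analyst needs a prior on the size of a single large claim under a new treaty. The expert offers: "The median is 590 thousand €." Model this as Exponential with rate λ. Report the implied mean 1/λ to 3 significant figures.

mean ≈ 851 thousand €

Exponential median = ln 2 / λ, so λ = ln 2 / 590.0 = 0.00117.
Mean = 1/λ = 851 thousand €.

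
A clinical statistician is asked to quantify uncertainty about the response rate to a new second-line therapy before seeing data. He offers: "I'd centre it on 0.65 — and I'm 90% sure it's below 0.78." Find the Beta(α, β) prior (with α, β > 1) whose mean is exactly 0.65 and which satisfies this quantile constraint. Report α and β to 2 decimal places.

α ≈ 13.36, β ≈ 7.19

With mean 0.65 fixed, write α = 0.65s, β = 0.35s where s = α+β.
Need P(θ < 0.78) = 0.9 under Beta(0.65s, 0.35s). Normal approximation: (q−m)/√(m(1−m)/s) ≈ z_{0.9} = 1.28, so s ≈ 0.65·0.35·(1.28)²/(0.78−0.65)² = 22.1.
At s = 22.1: P(θ<0.78) ≈ 0.909. Adjusting to match 0.9 gives s ≈ 20.55.
So α = 0.65·20.55 ≈ 13.36, β = 0.35·20.55 ≈ 7.19.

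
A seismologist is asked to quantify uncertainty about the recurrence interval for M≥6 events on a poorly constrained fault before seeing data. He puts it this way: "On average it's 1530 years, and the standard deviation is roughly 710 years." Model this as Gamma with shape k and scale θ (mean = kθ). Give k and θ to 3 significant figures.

k ≈ 4.64, θ ≈ 329

For Gamma(k, scale θ): mean = kθ, variance = kθ², so CV = 1/√k.
CV = SD/mean = 710/1530 = 0.4641, hence k = 1/CV² = 4.64.
Then θ = mean/k = 1530/4.64 = 329.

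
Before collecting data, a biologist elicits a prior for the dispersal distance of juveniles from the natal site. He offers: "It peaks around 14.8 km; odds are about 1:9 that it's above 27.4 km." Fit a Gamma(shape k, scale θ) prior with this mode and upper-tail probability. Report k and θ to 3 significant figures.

Gamma(k,θ) with k>1 has mode (k−1)θ, so θ = 14.8/(k−1).
Need P(X < 27.4) = 0.9 with θ tied to k this way. Start at k = 2, θ = 14.8: P(X<27.4) ≈ 0.552.
Too low — raise k to concentrate. Iterating converges to k ≈ 6.03.
Then θ = 14.8/(6.03−1) ≈ 2.94.

k ≈ 6.03, θ ≈ 2.94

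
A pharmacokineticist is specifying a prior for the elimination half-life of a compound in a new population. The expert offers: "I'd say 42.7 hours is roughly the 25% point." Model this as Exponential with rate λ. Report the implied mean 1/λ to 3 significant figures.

P(T < 42.7) = 1 − e^(−λ·42.7) = 0.25, so λ = −ln(1−0.25)/42.7 = −ln(0.75)/42.7 = 0.00674.
Mean = 1/λ = 148 hours.

mean ≈ 148 hours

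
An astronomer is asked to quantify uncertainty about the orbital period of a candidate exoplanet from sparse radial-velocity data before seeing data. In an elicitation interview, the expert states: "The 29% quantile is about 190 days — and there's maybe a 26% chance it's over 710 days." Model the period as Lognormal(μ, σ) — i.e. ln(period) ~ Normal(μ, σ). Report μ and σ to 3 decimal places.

μ ≈ 5.857, σ ≈ 1.102

If T ~ Lognormal(μ,σ) then ln T ~ Normal(μ,σ), so the p-quantile of ln T is μ + z_p·σ.
ln(190) = 5.247 and ln(710) = 6.565; z_{0.29} = -0.5534, z_{0.74} = 0.6433.
σ = (6.565 − 5.247)/(0.6433 − (-0.5534)) = 1.102.
μ = 5.247 − (-0.5534)·1.102 = 5.857.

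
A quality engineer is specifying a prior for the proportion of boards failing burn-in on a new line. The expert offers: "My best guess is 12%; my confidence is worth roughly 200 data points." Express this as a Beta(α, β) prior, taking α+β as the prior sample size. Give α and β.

α = 24, β = 176

Under the effective-sample-size interpretation, Beta(α, β) has prior mean α/(α+β) and prior sample size α+β.
So α+β = 200 and α/(α+β) = 0.12, giving α = 0.12·200 = 24 and β = 200 − 24 = 176.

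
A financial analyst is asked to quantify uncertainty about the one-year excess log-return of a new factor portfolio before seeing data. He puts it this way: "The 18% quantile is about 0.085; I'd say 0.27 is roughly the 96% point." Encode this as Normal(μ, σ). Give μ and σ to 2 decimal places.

μ = 0.15, σ = 0.07

The p-quantile of Normal(μ,σ) is μ + z_p·σ, with z_{0.18} = -0.9154 and z_{0.96} = 1.751.
Eliminate σ: μ = (z₂·x₁ − z₁·x₂)/(z₂ − z₁) = (1.751·0.085 − (-0.9154)·0.27)/2.666 = 0.15.
Then σ = (x₂ − x₁)/(z₂ − z₁) = (0.27 − 0.085)/2.666 = 0.07.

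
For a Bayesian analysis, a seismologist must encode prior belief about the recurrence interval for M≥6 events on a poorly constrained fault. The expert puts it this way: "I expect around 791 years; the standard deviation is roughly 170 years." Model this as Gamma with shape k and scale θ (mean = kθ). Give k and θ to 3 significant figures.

k ≈ 21.6, θ ≈ 36.5

For Gamma(k, scale θ): mean = kθ, variance = kθ², so CV = 1/√k.
CV = SD/mean = 170/791 = 0.2149, hence k = 1/CV² = 21.6.
Then θ = mean/k = 791/21.6 = 36.5.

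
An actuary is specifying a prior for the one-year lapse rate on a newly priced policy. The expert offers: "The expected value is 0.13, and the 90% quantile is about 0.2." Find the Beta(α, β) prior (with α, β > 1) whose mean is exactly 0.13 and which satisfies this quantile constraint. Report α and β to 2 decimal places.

With mean 0.13 fixed, write α = 0.13s, β = 0.87s where s = α+β.
Need P(θ < 0.2) = 0.9 under Beta(0.13s, 0.87s). Normal approximation: (q−m)/√(m(1−m)/s) ≈ z_{0.9} = 1.28, so s ≈ 0.13·0.87·(1.28)²/(0.2−0.13)² = 37.9.
At s = 37.9: P(θ<0.2) ≈ 0.893. Adjusting to match 0.9 gives s ≈ 40.82.
So α = 0.13·40.82 ≈ 5.31, β = 0.87·40.82 ≈ 35.51.

α ≈ 5.31, β ≈ 35.51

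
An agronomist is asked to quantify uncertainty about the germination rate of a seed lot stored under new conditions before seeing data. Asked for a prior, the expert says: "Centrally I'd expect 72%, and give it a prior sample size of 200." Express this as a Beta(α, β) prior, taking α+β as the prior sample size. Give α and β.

α = 144, β = 56

Under the effective-sample-size interpretation, Beta(α, β) has prior mean α/(α+β) and prior sample size α+β.
So α+β = 200 and α/(α+β) = 0.72, giving α = 0.72·200 = 144 and β = 200 − 144 = 56.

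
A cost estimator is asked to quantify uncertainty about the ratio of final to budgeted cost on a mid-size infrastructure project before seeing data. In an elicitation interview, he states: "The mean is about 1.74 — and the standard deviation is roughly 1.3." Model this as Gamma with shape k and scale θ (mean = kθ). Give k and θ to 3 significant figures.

For Gamma(k, scale θ): mean = kθ, variance = kθ², so CV = 1/√k.
CV = SD/mean = 1.3/1.74 = 0.7471, hence k = 1/CV² = 1.79.
Then θ = mean/k = 1.74/1.79 = 0.971.

k ≈ 1.79, θ ≈ 0.971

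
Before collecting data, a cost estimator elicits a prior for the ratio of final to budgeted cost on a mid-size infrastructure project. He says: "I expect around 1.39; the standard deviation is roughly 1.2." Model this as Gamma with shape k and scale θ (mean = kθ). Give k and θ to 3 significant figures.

For Gamma(k, scale θ): mean = kθ, variance = kθ², so CV = 1/√k.
CV = SD/mean = 1.2/1.39 = 0.8633, hence k = 1/CV² = 1.34.
Then θ = mean/k = 1.39/1.34 = 1.04.

k ≈ 1.34, θ ≈ 1.04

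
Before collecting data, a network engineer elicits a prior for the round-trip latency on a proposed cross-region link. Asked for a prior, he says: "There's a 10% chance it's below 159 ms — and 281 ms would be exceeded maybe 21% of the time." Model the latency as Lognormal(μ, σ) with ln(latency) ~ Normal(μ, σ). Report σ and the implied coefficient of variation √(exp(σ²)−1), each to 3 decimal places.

σ ≈ 0.273, CV ≈ 0.278

If T ~ Lognormal(μ,σ) then ln T ~ Normal(μ,σ), so the p-quantile of ln T is μ + z_p·σ.
ln(159) = 5.069 and ln(281) = 5.638; z_{0.1} = -1.282, z_{0.79} = 0.8064.
σ = (5.638 − 5.069)/(0.8064 − (-1.282)) = 0.273.
μ = 5.069 − (-1.282)·0.273 = 5.418.
CV = √(exp(σ²)−1) = √(exp(0.0744)−1) = 0.278.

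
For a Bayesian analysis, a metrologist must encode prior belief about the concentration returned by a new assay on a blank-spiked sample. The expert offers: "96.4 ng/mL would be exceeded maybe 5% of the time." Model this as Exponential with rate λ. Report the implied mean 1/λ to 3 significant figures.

mean ≈ 32.2 ng/mL

P(T > 96.4) = e^(−λ·96.4) = 0.05, so λ = −ln(0.05)/96.4 = 0.0311.
Mean = 1/λ = 32.2 ng/mL.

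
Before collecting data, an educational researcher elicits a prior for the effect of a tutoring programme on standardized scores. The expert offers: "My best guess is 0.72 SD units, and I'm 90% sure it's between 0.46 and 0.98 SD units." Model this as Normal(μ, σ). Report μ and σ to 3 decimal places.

μ = 0.720, σ = 0.158

A symmetric 90% interval runs μ ± z·σ with z = 1.645.
Half-width = 0.26, so σ = 0.26/1.645 = 0.158.
μ is the stated best guess, 0.720.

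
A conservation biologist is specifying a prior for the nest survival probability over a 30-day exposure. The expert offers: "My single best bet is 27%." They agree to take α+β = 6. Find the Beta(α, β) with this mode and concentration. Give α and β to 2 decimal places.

α = 2.08, β = 3.92

For α,β > 1 the Beta mode is (α−1)/(α+β−2). With α+β = 6, the mode is (α−1)/4.
Set (α−1)/4 = 0.27 → α = 1 + 0.27·4 = 2.08.
β = 6 − α = 3.92.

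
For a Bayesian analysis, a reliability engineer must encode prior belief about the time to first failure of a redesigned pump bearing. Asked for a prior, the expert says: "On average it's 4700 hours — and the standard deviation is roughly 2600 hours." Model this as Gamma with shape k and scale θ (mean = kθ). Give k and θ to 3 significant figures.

For Gamma(k, scale θ): mean = kθ, variance = kθ², so CV = 1/√k.
CV = SD/mean = 2600/4700 = 0.5532, hence k = 1/CV² = 3.27.
Then θ = mean/k = 4700/3.27 = 1440.

k ≈ 3.27, θ ≈ 1440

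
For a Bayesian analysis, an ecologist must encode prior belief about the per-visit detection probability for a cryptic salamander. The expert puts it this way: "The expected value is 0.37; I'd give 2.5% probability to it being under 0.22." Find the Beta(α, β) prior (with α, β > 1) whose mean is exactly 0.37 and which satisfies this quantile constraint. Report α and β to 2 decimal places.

α ≈ 12.87, β ≈ 21.91

With mean 0.37 fixed, write α = 0.37s, β = 0.63s where s = α+β.
Need P(θ < 0.22) = 0.025 under Beta(0.37s, 0.63s). Normal approximation: (q−m)/√(m(1−m)/s) ≈ z_{0.025} = -1.96, so s ≈ 0.37·0.63·(-1.96)²/(0.22−0.37)² = 39.8.
At s = 39.8: P(θ<0.22) ≈ 0.018. Adjusting to match 0.025 gives s ≈ 34.77.
So α = 0.37·34.77 ≈ 12.87, β = 0.63·34.77 ≈ 21.91.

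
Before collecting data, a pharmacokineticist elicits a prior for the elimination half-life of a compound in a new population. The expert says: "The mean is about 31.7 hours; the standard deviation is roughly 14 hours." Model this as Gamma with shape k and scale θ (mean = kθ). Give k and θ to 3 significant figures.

For Gamma(k, scale θ): mean = kθ, variance = kθ², so CV = 1/√k.
CV = SD/mean = 14/31.7 = 0.4416, hence k = 1/CV² = 5.13.
Then θ = mean/k = 31.7/5.13 = 6.18.

k ≈ 5.13, θ ≈ 6.18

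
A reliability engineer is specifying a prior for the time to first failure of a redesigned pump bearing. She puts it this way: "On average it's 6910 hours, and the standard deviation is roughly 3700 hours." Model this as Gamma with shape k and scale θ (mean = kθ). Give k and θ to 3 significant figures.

For Gamma(k, scale θ): mean = kθ, variance = kθ², so CV = 1/√k.
CV = SD/mean = 3700/6910 = 0.5355, hence k = 1/CV² = 3.49.
Then θ = mean/k = 6910/3.49 = 1980.

k ≈ 3.49, θ ≈ 1980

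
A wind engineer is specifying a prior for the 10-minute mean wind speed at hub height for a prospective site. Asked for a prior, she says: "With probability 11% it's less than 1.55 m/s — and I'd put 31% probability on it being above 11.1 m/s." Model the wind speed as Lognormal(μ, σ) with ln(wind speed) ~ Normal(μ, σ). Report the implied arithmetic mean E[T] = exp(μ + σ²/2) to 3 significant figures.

If T ~ Lognormal(μ,σ) then ln T ~ Normal(μ,σ), so the p-quantile of ln T is μ + z_p·σ.
ln(1.55) = 0.4383 and ln(11.1) = 2.407; z_{0.11} = -1.227, z_{0.69} = 0.4959.
σ = (2.407 − 0.4383)/(0.4959 − (-1.227)) = 1.143.
μ = 0.4383 − (-1.227)·1.143 = 1.840.
E[T] = exp(μ + σ²/2) = exp(1.840 + 0.6532) = 12.1 m/s.

E[T] ≈ 12.1 m/s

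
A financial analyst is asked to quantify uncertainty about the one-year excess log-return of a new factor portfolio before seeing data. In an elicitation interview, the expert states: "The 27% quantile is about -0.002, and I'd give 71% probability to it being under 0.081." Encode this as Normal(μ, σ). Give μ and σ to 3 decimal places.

μ = 0.042, σ = 0.071

The p-quantile of Normal(μ,σ) is μ + z_p·σ, with z_{0.27} = -0.6128 and z_{0.71} = 0.5534.
Eliminate σ: μ = (z₂·x₁ − z₁·x₂)/(z₂ − z₁) = (0.5534·-0.002 − (-0.6128)·0.081)/1.166 = 0.042.
Then σ = (x₂ − x₁)/(z₂ − z₁) = (0.081 − -0.002)/1.166 = 0.071.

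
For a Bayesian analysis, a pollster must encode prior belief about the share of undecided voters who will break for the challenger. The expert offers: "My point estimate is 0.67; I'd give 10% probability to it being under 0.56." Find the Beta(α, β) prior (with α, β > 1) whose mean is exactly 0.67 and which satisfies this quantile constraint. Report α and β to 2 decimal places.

With mean 0.67 fixed, write α = 0.67s, β = 0.33s where s = α+β.
Need P(θ < 0.56) = 0.1 under Beta(0.67s, 0.33s). Normal approximation: (q−m)/√(m(1−m)/s) ≈ z_{0.1} = -1.28, so s ≈ 0.67·0.33·(-1.28)²/(0.56−0.67)² = 30.0.
At s = 30.0: P(θ<0.56) ≈ 0.103. Adjusting to match 0.1 gives s ≈ 30.91.
So α = 0.67·30.91 ≈ 20.71, β = 0.33·30.91 ≈ 10.20.

α ≈ 20.71, β ≈ 10.20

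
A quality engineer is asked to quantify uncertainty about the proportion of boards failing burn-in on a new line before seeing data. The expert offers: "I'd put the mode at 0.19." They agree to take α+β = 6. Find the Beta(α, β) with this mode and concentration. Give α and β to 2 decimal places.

For α,β > 1 the Beta mode is (α−1)/(α+β−2). With α+β = 6, the mode is (α−1)/4.
Set (α−1)/4 = 0.19 → α = 1 + 0.19·4 = 1.76.
β = 6 − α = 4.24.

α = 1.76, β = 4.24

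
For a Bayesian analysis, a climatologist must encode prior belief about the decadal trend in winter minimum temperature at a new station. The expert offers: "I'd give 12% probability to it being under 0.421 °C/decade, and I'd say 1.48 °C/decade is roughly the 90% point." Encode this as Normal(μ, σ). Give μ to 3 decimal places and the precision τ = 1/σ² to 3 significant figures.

μ = 0.928, τ = 5.38

The p-quantile of Normal(μ,σ) is μ + z_p·σ, with z_{0.12} = -1.175 and z_{0.9} = 1.282.
Eliminate σ: μ = (z₂·x₁ − z₁·x₂)/(z₂ − z₁) = (1.282·0.421 − (-1.175)·1.48)/2.457 = 0.928.
Then σ = (x₂ − x₁)/(z₂ − z₁) = (1.48 − 0.421)/2.457 = 0.431.
Precision τ = 1/σ² = 1/0.4311² = 5.38.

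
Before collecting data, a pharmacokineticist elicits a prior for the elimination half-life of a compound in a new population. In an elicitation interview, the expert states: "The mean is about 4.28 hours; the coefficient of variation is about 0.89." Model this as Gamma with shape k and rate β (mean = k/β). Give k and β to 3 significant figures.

k ≈ 1.26, β ≈ 0.295

For Gamma(k, rate β): mean = k/β, variance = k/β², so CV = 1/√k.
CV = 0.89, hence k = 1/CV² = 1.26.
Then β = k/mean = 1.26/4.28 = 0.295.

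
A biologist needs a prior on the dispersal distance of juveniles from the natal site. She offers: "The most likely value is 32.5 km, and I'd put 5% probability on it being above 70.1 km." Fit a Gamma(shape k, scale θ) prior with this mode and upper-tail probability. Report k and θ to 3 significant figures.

k ≈ 5.66, θ ≈ 6.97

Gamma(k,θ) with k>1 has mode (k−1)θ, so θ = 32.5/(k−1).
Need P(X < 70.1) = 0.95 with θ tied to k this way. Start at k = 2, θ = 32.5: P(X<70.1) ≈ 0.635.
Too low — raise k to concentrate. Iterating converges to k ≈ 5.66.
Then θ = 32.5/(5.66−1) ≈ 6.97.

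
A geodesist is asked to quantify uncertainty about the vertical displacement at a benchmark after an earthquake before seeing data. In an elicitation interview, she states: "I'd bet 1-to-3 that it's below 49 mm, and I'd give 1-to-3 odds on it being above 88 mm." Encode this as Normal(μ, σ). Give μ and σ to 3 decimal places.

The p-quantile of Normal(μ,σ) is μ + z_p·σ, with z_{0.25} = -0.6745 and z_{0.75} = 0.6745.
Eliminate σ: μ = (z₂·x₁ − z₁·x₂)/(z₂ − z₁) = (0.6745·49 − (-0.6745)·88)/1.349 = 68.500.
Then σ = (x₂ − x₁)/(z₂ − z₁) = (88 − 49)/1.349 = 28.911.

μ = 68.500, σ = 28.911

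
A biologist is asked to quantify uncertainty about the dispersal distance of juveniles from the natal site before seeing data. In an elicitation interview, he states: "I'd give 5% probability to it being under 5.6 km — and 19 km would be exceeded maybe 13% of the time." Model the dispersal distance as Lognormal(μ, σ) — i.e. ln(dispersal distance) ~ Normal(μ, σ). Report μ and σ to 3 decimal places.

If T ~ Lognormal(μ,σ) then ln T ~ Normal(μ,σ), so the p-quantile of ln T is μ + z_p·σ.
ln(5.6) = 1.723 and ln(19) = 2.944; z_{0.05} = -1.645, z_{0.87} = 1.126.
σ = (2.944 − 1.723)/(1.126 − (-1.645)) = 0.441.
μ = 1.723 − (-1.645)·0.441 = 2.448.

μ ≈ 2.448, σ ≈ 0.441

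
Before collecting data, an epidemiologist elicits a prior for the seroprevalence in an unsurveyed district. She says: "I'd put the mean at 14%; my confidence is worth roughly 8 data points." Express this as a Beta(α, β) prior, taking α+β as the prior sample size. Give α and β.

Under the effective-sample-size interpretation, Beta(α, β) has prior mean α/(α+β) and prior sample size α+β.
So α+β = 8 and α/(α+β) = 0.14, giving α = 0.14·8 = 1.12 and β = 8 − 1.12 = 6.88.

α = 1.12, β = 6.88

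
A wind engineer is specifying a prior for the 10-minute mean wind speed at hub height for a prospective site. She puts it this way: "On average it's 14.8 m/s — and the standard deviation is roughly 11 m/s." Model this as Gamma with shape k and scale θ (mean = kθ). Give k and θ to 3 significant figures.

For Gamma(k, scale θ): mean = kθ, variance = kθ², so CV = 1/√k.
CV = SD/mean = 11/14.8 = 0.7432, hence k = 1/CV² = 1.81.
Then θ = mean/k = 14.8/1.81 = 8.18.

k ≈ 1.81, θ ≈ 8.18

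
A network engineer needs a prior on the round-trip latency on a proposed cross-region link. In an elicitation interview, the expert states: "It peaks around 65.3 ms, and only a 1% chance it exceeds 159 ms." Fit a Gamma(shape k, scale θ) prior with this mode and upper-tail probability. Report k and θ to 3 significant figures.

Gamma(k,θ) with k>1 has mode (k−1)θ, so θ = 65.3/(k−1).
Need P(X < 159) = 0.99 with θ tied to k this way. Start at k = 2, θ = 65.3: P(X<159) ≈ 0.699.
Too low — raise k to concentrate. Iterating converges to k ≈ 6.96.
Then θ = 65.3/(6.96−1) ≈ 11.

k ≈ 6.96, θ ≈ 11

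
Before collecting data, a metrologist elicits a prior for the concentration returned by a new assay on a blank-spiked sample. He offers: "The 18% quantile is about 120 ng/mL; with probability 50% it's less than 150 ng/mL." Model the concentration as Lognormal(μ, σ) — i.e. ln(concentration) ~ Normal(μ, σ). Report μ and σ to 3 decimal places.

If T ~ Lognormal(μ,σ) then ln T ~ Normal(μ,σ), so the p-quantile of ln T is μ + z_p·σ.
ln(120) = 4.787 and ln(150) = 5.011; z_{0.18} = -0.9154, z_{0.5} = 0.
σ = (5.011 − 4.787)/(0 − (-0.9154)) = 0.244.
μ = 4.787 − (-0.9154)·0.244 = 5.011.

μ ≈ 5.011, σ ≈ 0.244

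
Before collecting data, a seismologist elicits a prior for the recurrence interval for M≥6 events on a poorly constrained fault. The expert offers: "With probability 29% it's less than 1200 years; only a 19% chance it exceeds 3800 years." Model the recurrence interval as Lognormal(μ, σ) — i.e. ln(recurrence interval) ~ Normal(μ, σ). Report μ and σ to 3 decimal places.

μ ≈ 7.536, σ ≈ 0.805

If T ~ Lognormal(μ,σ) then ln T ~ Normal(μ,σ), so the p-quantile of ln T is μ + z_p·σ.
ln(1200) = 7.09 and ln(3800) = 8.243; z_{0.29} = -0.5534, z_{0.81} = 0.8779.
σ = (8.243 − 7.09)/(0.8779 − (-0.5534)) = 0.805.
μ = 7.09 − (-0.5534)·0.805 = 7.536.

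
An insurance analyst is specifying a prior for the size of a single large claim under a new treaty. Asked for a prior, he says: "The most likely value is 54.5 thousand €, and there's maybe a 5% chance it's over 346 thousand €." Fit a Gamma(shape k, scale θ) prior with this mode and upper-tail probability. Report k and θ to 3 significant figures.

k ≈ 1.66, θ ≈ 82.8

Gamma(k,θ) with k>1 has mode (k−1)θ, so θ = 54.5/(k−1).
Need P(X < 346) = 0.95 with θ tied to k this way. Start at k = 2, θ = 54.5: P(X<346) ≈ 0.987.
Too high — lower k to spread out. Iterating converges to k ≈ 1.66.
Then θ = 54.5/(1.66−1) ≈ 82.8.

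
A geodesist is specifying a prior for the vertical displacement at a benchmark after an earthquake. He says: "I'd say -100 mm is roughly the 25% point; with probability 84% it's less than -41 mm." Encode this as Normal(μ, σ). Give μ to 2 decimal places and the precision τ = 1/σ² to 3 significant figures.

μ = -76.16, τ = 0.0008

For Normal(μ,σ), the p-quantile is μ + z_p·σ. Here z_{0.25} = -0.6745, z_{0.84} = 0.9945.
So -100 = μ − 0.6745σ and -41 = μ + 0.9945σ.
Subtracting: σ = (-41 − -100)/(0.9945 − (-0.6745)) = 35.35.
Then μ = -100 − (-0.6745)·35.35 = -76.16.
Precision τ = 1/σ² = 1/35.35² = 0.0008.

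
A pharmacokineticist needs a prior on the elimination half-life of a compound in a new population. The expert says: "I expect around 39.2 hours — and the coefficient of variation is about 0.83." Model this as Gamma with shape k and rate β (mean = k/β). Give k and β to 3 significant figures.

k ≈ 1.45, β ≈ 0.037

For Gamma(k, rate β): mean = k/β, variance = k/β², so CV = 1/√k.
CV = 0.83, hence k = 1/CV² = 1.45.
Then β = k/mean = 1.45/39.2 = 0.037.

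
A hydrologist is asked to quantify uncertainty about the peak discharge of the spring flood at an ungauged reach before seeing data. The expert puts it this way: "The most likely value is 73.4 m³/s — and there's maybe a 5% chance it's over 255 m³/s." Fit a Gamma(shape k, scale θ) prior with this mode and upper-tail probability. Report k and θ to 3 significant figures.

Gamma(k,θ) with k>1 has mode (k−1)θ, so θ = 73.4/(k−1).
Need P(X < 255) = 0.95 with θ tied to k this way. Start at k = 2, θ = 73.4: P(X<255) ≈ 0.861.
Too low — raise k to concentrate. Iterating converges to k ≈ 2.67.
Then θ = 73.4/(2.67−1) ≈ 44.

k ≈ 2.67, θ ≈ 44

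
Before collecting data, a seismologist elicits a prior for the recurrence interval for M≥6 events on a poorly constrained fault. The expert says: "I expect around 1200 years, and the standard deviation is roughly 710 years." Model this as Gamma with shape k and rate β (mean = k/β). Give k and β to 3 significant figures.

For Gamma(k, rate β): mean = k/β, variance = k/β², so CV = 1/√k.
CV = SD/mean = 710/1200 = 0.5917, hence k = 1/CV² = 2.86.
Then β = k/mean = 2.86/1200 = 0.00238.

k ≈ 2.86, β ≈ 0.00238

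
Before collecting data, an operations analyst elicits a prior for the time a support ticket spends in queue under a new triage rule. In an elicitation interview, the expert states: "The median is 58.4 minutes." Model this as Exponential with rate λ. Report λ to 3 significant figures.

λ ≈ 0.0119

Exponential median = ln 2 / λ, so λ = ln 2 / 58.4 = 0.0119.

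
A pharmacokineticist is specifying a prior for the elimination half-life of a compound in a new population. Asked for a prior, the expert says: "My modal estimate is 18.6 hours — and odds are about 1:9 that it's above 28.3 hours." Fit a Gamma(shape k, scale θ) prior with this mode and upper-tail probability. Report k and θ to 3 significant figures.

Gamma(k,θ) with k>1 has mode (k−1)θ, so θ = 18.6/(k−1).
Need P(X < 28.3) = 0.9 with θ tied to k this way. Start at k = 2, θ = 18.6: P(X<28.3) ≈ 0.449.
Too low — raise k to concentrate. Iterating converges to k ≈ 11.6.
Then θ = 18.6/(11.6−1) ≈ 1.76.

k ≈ 11.6, θ ≈ 1.76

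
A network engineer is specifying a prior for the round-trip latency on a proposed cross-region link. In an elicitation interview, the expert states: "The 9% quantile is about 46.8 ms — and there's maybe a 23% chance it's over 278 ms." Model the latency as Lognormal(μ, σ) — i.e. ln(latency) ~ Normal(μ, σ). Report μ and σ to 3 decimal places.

If T ~ Lognormal(μ,σ) then ln T ~ Normal(μ,σ), so the p-quantile of ln T is μ + z_p·σ.
ln(46.8) = 3.846 and ln(278) = 5.628; z_{0.09} = -1.341, z_{0.77} = 0.7388.
σ = (5.628 − 3.846)/(0.7388 − (-1.341)) = 0.857.
μ = 3.846 − (-1.341)·0.857 = 4.995.

μ ≈ 4.995, σ ≈ 0.857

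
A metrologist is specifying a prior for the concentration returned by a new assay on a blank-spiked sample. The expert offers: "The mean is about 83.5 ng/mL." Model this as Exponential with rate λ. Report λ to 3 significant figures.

Exponential mean = 1/λ, so λ = 1/83.5 = 0.012.

λ ≈ 0.012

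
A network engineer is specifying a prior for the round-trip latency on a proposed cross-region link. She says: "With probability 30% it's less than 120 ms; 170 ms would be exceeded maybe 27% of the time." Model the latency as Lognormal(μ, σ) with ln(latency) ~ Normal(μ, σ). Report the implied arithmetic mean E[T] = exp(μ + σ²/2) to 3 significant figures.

E[T] ≈ 148 ms

If T ~ Lognormal(μ,σ) then ln T ~ Normal(μ,σ), so the p-quantile of ln T is μ + z_p·σ.
ln(120) = 4.787 and ln(170) = 5.136; z_{0.3} = -0.5244, z_{0.73} = 0.6128.
σ = (5.136 − 4.787)/(0.6128 − (-0.5244)) = 0.306.
μ = 4.787 − (-0.5244)·0.306 = 4.948.
E[T] = exp(μ + σ²/2) = exp(4.948 + 0.0469) = 148 ms.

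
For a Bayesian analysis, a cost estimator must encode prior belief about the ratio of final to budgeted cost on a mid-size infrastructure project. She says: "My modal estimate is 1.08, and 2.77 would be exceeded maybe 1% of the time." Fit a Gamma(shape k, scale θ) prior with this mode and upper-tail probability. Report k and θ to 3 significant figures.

k ≈ 6.26, θ ≈ 0.205

Gamma(k,θ) with k>1 has mode (k−1)θ, so θ = 1.08/(k−1).
Need P(X < 2.77) = 0.99 with θ tied to k this way. Start at k = 2, θ = 1.08: P(X<2.77) ≈ 0.726.
Too low — raise k to concentrate. Iterating converges to k ≈ 6.26.
Then θ = 1.08/(6.26−1) ≈ 0.205.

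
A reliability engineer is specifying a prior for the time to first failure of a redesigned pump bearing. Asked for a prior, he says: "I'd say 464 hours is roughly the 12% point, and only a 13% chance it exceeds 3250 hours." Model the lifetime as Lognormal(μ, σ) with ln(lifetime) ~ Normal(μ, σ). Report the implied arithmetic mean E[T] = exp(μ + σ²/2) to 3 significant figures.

E[T] ≈ 1790 hours

If T ~ Lognormal(μ,σ) then ln T ~ Normal(μ,σ), so the p-quantile of ln T is μ + z_p·σ.
ln(464) = 6.14 and ln(3250) = 8.086; z_{0.12} = -1.175, z_{0.87} = 1.126.
σ = (8.086 − 6.14)/(1.126 − (-1.175)) = 0.846.
μ = 6.14 − (-1.175)·0.846 = 7.134.
E[T] = exp(μ + σ²/2) = exp(7.134 + 0.3577) = 1790 hours.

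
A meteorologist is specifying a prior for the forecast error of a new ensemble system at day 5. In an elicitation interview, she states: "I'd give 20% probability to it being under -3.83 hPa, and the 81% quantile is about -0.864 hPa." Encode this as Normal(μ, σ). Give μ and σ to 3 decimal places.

μ = -2.378, σ = 1.725

The p-quantile of Normal(μ,σ) is μ + z_p·σ, with z_{0.2} = -0.8416 and z_{0.81} = 0.8779.
Eliminate σ: μ = (z₂·x₁ − z₁·x₂)/(z₂ − z₁) = (0.8779·-3.83 − (-0.8416)·-0.864)/1.72 = -2.378.
Then σ = (x₂ − x₁)/(z₂ − z₁) = (-0.864 − -3.83)/1.72 = 1.725.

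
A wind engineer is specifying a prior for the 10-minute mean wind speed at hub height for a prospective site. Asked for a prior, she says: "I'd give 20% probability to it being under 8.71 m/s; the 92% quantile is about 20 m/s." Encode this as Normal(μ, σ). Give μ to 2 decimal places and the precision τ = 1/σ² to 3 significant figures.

μ = 12.94, τ = 0.0396

For Normal(μ,σ), the p-quantile is μ + z_p·σ. Here z_{0.2} = -0.8416, z_{0.92} = 1.405.
So 8.71 = μ − 0.8416σ and 20 = μ + 1.405σ.
Subtracting: σ = (20 − 8.71)/(1.405 − (-0.8416)) = 5.03.
Then μ = 8.71 − (-0.8416)·5.03 = 12.94.
Precision τ = 1/σ² = 1/5.025² = 0.0396.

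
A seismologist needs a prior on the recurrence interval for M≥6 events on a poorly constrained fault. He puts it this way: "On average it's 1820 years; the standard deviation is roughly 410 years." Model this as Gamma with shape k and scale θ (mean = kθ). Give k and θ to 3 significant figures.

k ≈ 19.7, θ ≈ 92.4

For Gamma(k, scale θ): mean = kθ, variance = kθ², so CV = 1/√k.
CV = SD/mean = 410/1820 = 0.2253, hence k = 1/CV² = 19.7.
Then θ = mean/k = 1820/19.7 = 92.4.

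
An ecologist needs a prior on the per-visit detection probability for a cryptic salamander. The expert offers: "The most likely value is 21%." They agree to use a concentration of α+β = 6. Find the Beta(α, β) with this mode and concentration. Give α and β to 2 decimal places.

α = 1.84, β = 4.16

For α,β > 1 the Beta mode is (α−1)/(α+β−2). With α+β = 6, the mode is (α−1)/4.
Set (α−1)/4 = 0.21 → α = 1 + 0.21·4 = 1.84.
β = 6 − α = 4.16.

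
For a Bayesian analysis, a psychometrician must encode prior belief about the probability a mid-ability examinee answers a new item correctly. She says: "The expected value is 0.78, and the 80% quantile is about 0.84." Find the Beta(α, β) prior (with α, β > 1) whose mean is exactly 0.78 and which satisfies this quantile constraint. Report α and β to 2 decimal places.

With mean 0.78 fixed, write α = 0.78s, β = 0.22s where s = α+β.
Need P(θ < 0.84) = 0.8 under Beta(0.78s, 0.22s). Normal approximation: (q−m)/√(m(1−m)/s) ≈ z_{0.8} = 0.842, so s ≈ 0.78·0.22·(0.842)²/(0.84−0.78)² = 33.8.
At s = 33.8: P(θ<0.84) ≈ 0.795. Adjusting to match 0.8 gives s ≈ 34.98.
So α = 0.78·34.98 ≈ 27.28, β = 0.22·34.98 ≈ 7.70.

α ≈ 27.28, β ≈ 7.70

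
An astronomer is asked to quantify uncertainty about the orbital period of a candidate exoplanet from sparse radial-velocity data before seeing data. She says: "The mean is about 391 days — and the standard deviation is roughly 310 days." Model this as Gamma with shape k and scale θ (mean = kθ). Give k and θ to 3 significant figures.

For Gamma(k, scale θ): mean = kθ, variance = kθ², so CV = 1/√k.
CV = SD/mean = 310/391 = 0.7928, hence k = 1/CV² = 1.59.
Then θ = mean/k = 391/1.59 = 246.

k ≈ 1.59, θ ≈ 246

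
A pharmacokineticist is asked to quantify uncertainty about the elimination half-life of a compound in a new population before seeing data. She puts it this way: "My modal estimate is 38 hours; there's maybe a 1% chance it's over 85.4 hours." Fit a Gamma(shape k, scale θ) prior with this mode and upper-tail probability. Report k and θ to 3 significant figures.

Gamma(k,θ) with k>1 has mode (k−1)θ, so θ = 38/(k−1).
Need P(X < 85.4) = 0.99 with θ tied to k this way. Start at k = 2, θ = 38: P(X<85.4) ≈ 0.657.
Too low — raise k to concentrate. Iterating converges to k ≈ 8.32.
Then θ = 38/(8.32−1) ≈ 5.19.

k ≈ 8.32, θ ≈ 5.19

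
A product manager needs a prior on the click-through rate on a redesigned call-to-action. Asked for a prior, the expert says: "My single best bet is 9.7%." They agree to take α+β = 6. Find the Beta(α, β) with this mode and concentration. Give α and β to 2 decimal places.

α = 1.39, β = 4.61

For α,β > 1 the Beta mode is (α−1)/(α+β−2). With α+β = 6, the mode is (α−1)/4.
Set (α−1)/4 = 0.097 → α = 1 + 0.097·4 = 1.39.
β = 6 − α = 4.61.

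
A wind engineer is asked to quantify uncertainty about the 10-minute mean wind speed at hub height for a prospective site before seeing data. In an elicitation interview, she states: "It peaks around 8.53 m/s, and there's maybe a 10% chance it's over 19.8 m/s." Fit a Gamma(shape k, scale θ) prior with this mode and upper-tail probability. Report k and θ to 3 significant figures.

k ≈ 3.71, θ ≈ 3.15

Gamma(k,θ) with k>1 has mode (k−1)θ, so θ = 8.53/(k−1).
Need P(X < 19.8) = 0.9 with θ tied to k this way. Start at k = 2, θ = 8.53: P(X<19.8) ≈ 0.674.
Too low — raise k to concentrate. Iterating converges to k ≈ 3.71.
Then θ = 8.53/(3.71−1) ≈ 3.15.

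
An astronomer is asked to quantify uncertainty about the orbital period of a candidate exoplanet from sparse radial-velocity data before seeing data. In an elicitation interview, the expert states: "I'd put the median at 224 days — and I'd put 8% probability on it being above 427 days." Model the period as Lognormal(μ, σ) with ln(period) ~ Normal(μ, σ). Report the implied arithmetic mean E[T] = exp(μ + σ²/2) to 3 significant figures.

If T ~ Lognormal(μ,σ) then ln T ~ Normal(μ,σ), so the p-quantile of ln T is μ + z_p·σ.
ln(224) = 5.412 and ln(427) = 6.057; z_{0.5} = 0, z_{0.92} = 1.405.
σ = (6.057 − 5.412)/(1.405 − (0)) = 0.459.
μ = 5.412 − (0)·0.459 = 5.412.
E[T] = exp(μ + σ²/2) = exp(5.412 + 0.1054) = 249 days.

E[T] ≈ 249 days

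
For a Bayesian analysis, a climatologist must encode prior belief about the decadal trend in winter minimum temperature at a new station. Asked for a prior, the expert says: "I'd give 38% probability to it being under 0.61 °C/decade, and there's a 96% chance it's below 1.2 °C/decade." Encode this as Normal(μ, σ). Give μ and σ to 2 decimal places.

μ = 0.70, σ = 0.29

For Normal(μ,σ), the p-quantile is μ + z_p·σ. Here z_{0.38} = -0.3055, z_{0.96} = 1.751.
So 0.61 = μ − 0.3055σ and 1.2 = μ + 1.751σ.
Subtracting: σ = (1.2 − 0.61)/(1.751 − (-0.3055)) = 0.29.
Then μ = 0.61 − (-0.3055)·0.29 = 0.70.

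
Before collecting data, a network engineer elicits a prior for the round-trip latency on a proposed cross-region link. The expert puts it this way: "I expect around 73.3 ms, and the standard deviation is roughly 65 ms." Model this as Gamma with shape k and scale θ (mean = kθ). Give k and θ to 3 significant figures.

k ≈ 1.27, θ ≈ 57.6

For Gamma(k, scale θ): mean = kθ, variance = kθ², so CV = 1/√k.
CV = SD/mean = 65/73.3 = 0.8868, hence k = 1/CV² = 1.27.
Then θ = mean/k = 73.3/1.27 = 57.6.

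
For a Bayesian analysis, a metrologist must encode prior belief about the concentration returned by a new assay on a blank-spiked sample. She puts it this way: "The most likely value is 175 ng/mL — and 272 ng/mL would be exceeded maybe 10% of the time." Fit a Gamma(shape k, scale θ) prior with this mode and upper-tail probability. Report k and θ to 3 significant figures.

Gamma(k,θ) with k>1 has mode (k−1)θ, so θ = 175/(k−1).
Need P(X < 272) = 0.9 with θ tied to k this way. Start at k = 2, θ = 175: P(X<272) ≈ 0.460.
Too low — raise k to concentrate. Iterating converges to k ≈ 10.6.
Then θ = 175/(10.6−1) ≈ 18.2.

k ≈ 10.6, θ ≈ 18.2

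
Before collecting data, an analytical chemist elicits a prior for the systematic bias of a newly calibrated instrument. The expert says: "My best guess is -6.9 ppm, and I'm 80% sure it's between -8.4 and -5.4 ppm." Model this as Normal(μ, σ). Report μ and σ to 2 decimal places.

μ = -6.90, σ = 1.17

A symmetric 80% interval runs μ ± z·σ with z = 1.282.
Half-width = 1.5, so σ = 1.5/1.282 = 1.17.
μ is the stated best guess, -6.90.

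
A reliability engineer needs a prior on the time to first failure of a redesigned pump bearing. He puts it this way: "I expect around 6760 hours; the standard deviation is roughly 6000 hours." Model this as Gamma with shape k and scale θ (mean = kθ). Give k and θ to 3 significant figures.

For Gamma(k, scale θ): mean = kθ, variance = kθ², so CV = 1/√k.
CV = SD/mean = 6000/6760 = 0.8876, hence k = 1/CV² = 1.27.
Then θ = mean/k = 6760/1.27 = 5330.

k ≈ 1.27, θ ≈ 5330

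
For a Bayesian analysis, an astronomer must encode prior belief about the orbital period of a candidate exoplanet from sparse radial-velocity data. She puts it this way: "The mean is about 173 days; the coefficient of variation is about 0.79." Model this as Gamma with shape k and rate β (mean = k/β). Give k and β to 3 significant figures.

For Gamma(k, rate β): mean = k/β, variance = k/β², so CV = 1/√k.
CV = 0.79, hence k = 1/CV² = 1.6.
Then β = k/mean = 1.6/173 = 0.00926.

k ≈ 1.6, β ≈ 0.00926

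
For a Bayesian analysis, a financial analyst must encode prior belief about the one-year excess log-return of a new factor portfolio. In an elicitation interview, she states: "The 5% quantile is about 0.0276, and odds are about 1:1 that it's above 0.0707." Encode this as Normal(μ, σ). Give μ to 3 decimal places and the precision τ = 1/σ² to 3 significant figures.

μ = 0.071, τ = 1460

For Normal(μ,σ), the p-quantile is μ + z_p·σ. Here z_{0.05} = -1.645, z_{0.5} = 0.
So 0.0276 = μ − 1.645σ and 0.0707 = μ + 0σ.
Subtracting: σ = (0.0707 − 0.0276)/(0 − (-1.645)) = 0.026.
Then μ = 0.0276 − (-1.645)·0.026 = 0.071.
Precision τ = 1/σ² = 1/0.0262² = 1460.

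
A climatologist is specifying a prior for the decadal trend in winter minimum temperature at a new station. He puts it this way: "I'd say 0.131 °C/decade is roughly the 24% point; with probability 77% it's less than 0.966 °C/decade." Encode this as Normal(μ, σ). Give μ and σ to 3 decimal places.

μ = 0.539, σ = 0.578

For Normal(μ,σ), the p-quantile is μ + z_p·σ. Here z_{0.24} = -0.7063, z_{0.77} = 0.7388.
So 0.131 = μ − 0.7063σ and 0.966 = μ + 0.7388σ.
Subtracting: σ = (0.966 − 0.131)/(0.7388 − (-0.7063)) = 0.578.
Then μ = 0.131 − (-0.7063)·0.578 = 0.539.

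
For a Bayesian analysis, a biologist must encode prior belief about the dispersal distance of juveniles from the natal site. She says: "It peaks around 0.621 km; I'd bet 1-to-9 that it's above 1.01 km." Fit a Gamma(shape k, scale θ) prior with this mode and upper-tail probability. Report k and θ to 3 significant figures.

k ≈ 8.96, θ ≈ 0.078

Gamma(k,θ) with k>1 has mode (k−1)θ, so θ = 0.621/(k−1).
Need P(X < 1.01) = 0.9 with θ tied to k this way. Start at k = 2, θ = 0.621: P(X<1.01) ≈ 0.484.
Too low — raise k to concentrate. Iterating converges to k ≈ 8.96.
Then θ = 0.621/(8.96−1) ≈ 0.078.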